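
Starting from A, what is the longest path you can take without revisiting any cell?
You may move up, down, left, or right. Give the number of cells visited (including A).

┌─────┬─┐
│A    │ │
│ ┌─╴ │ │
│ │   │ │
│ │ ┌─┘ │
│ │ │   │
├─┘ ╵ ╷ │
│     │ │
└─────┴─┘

Finding longest simple path using DFS:
Start: (0, 0)
Longest path visits 12 cells
Path: A → right → right → down → left → down → down → right → up → right → up → up

Solution:

┌─────┬─┐
│A → ↓│B│
│ ┌─╴ │ │
│ │↓ ↲│↑│
│ │ ┌─┘ │
│ │↓│↱ ↑│
├─┘ ╵ ╷ │
│  ↳ ↑│ │
└─────┴─┘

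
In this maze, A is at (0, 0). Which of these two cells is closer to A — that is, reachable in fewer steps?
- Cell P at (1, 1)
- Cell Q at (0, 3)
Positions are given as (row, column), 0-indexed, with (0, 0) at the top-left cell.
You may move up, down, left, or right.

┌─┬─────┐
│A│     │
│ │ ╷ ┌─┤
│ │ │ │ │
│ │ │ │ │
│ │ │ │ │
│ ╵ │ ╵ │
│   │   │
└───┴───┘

Shortest path A → P at (1, 1): 6 steps
Shortest path A → Q at (0, 3): 9 steps

P is closer (6 steps vs 9 steps).

Path to P:

┌─┬─────┐
│A│     │
│ │ ╷ ┌─┤
│↓│P│ │ │
│ │ │ │ │
│↓│↑│ │ │
│ ╵ │ ╵ │
│↳ ↑│   │
└───┴───┘

Path to Q:

┌─┬─────┐
│A│↱ → Q│
│ │ ╷ ┌─┤
│↓│↑│ │ │
│ │ │ │ │
│↓│↑│ │ │
│ ╵ │ ╵ │
│↳ ↑│   │
└───┴───┘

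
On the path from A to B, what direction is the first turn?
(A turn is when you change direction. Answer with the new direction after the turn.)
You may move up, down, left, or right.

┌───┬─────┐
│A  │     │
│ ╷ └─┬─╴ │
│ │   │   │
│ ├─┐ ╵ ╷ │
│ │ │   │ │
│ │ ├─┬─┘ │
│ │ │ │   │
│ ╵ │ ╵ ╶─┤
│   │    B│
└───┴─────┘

Directions: right, down, right, down, right, up, right, down, down, left, down, right
First turn direction: down

Solution:

┌───┬─────┐
│A ↓│     │
│ ╷ └─┬─╴ │
│ │↳ ↓│↱ ↓│
│ ├─┐ ╵ ╷ │
│ │ │↳ ↑│↓│
│ │ ├─┬─┘ │
│ │ │ │↓ ↲│
│ ╵ │ ╵ ╶─┤
│   │  ↳ B│
└───┴─────┘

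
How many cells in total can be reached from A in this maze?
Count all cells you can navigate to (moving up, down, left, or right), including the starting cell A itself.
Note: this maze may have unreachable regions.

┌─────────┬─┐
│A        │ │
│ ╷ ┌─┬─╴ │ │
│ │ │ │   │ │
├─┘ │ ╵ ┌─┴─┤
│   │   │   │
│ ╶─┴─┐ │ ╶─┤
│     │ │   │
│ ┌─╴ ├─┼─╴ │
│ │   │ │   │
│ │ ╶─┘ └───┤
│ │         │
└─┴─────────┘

Using BFS/flood-fill to find all reachable cells from A:
Maze size: 6 × 6 = 36 total cells
8 cell(s) are walled off and cannot be reached from A.
Reachable cells: 28

Reachable region (· marks reachable cells):

┌─────────┬─┐
│A · · · ·│ │
│ ╷ ┌─┬─╴ │ │
│·│·│·│· ·│ │
├─┘ │ ╵ ┌─┴─┤
│· ·│· ·│   │
│ ╶─┴─┐ │ ╶─┤
│· · ·│·│   │
│ ┌─╴ ├─┼─╴ │
│·│· ·│·│   │
│ │ ╶─┘ └───┤
│·│· · · · ·│
└─┴─────────┘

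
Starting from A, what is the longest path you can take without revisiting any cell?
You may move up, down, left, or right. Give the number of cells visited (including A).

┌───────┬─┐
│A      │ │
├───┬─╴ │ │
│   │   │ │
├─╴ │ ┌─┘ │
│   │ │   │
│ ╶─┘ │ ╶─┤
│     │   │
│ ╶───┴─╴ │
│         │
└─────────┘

Finding longest simple path using DFS:
Start: (0, 0)
Longest path visits 21 cells
Path: A → right → right → right → down → left → down → down → left → left → down → right → right → right → right → up → left → up → right → up → up

Solution:

┌───────┬─┐
│A → → ↓│B│
├───┬─╴ │ │
│   │↓ ↲│↑│
├─╴ │ ┌─┘ │
│   │↓│↱ ↑│
│ ╶─┘ │ ╶─┤
│↓ ← ↲│↑ ↰│
│ ╶───┴─╴ │
│↳ → → → ↑│
└─────────┘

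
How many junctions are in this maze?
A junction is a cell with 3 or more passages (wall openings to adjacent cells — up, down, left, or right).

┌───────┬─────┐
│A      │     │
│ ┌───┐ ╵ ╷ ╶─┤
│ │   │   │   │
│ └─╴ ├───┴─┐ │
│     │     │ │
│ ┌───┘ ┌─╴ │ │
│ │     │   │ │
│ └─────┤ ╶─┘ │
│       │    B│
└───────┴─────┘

Checking each cell for number of passages:

Junctions found (3+ passages):
  (0, 5): 3 passages
  (2, 0): 3 passages
Total junctions: 2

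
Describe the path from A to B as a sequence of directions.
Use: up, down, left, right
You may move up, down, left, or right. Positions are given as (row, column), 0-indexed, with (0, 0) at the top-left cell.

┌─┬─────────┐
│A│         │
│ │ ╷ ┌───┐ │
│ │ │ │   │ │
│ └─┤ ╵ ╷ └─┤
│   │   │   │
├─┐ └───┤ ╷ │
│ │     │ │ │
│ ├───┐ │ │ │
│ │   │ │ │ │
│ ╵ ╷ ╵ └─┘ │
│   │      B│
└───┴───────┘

Finding the path and converting it to directions:
Path through cells: (0,0) → (1,0) → (2,0) → (2,1) → (3,1) → (3,2) → (3,3) → (4,3) → (5,3) → (5,4) → (5,5)
Directions: down, down, right, down, right, right, down, down, right, right

Solution:

┌─┬─────────┐
│A│         │
│ │ ╷ ┌───┐ │
│↓│ │ │   │ │
│ └─┤ ╵ ╷ └─┤
│↳ ↓│   │   │
├─┐ └───┤ ╷ │
│ │↳ → ↓│ │ │
│ ├───┐ │ │ │
│ │   │↓│ │ │
│ ╵ ╷ ╵ └─┘ │
│   │  ↳ → B│
└───┴───────┘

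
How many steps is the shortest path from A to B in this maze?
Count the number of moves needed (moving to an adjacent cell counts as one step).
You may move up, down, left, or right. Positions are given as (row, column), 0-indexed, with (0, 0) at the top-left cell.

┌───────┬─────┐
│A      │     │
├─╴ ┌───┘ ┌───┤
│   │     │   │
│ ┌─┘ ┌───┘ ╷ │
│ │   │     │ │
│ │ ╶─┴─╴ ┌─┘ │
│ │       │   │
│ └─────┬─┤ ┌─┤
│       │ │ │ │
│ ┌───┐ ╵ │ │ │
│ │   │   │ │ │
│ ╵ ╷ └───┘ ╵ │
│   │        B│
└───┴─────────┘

Using BFS to find shortest path:
Start: (0, 0), End: (6, 6)
Path found:
(0,0) → (0,1) → (1,1) → (1,0) → (2,0) → (3,0) → (4,0) → (5,0) → (6,0) → (6,1) → (5,1) → (5,2) → (6,2) → (6,3) → (6,4) → (6,5) → (6,6)
Number of steps: 16

Solution:

┌───────┬─────┐
│A ↓    │     │
├─╴ ┌───┘ ┌───┤
│↓ ↲│     │   │
│ ┌─┘ ┌───┘ ╷ │
│↓│   │     │ │
│ │ ╶─┴─╴ ┌─┘ │
│↓│       │   │
│ └─────┬─┤ ┌─┤
│↓      │ │ │ │
│ ┌───┐ ╵ │ │ │
│↓│↱ ↓│   │ │ │
│ ╵ ╷ └───┘ ╵ │
│↳ ↑│↳ → → → B│
└───┴─────────┘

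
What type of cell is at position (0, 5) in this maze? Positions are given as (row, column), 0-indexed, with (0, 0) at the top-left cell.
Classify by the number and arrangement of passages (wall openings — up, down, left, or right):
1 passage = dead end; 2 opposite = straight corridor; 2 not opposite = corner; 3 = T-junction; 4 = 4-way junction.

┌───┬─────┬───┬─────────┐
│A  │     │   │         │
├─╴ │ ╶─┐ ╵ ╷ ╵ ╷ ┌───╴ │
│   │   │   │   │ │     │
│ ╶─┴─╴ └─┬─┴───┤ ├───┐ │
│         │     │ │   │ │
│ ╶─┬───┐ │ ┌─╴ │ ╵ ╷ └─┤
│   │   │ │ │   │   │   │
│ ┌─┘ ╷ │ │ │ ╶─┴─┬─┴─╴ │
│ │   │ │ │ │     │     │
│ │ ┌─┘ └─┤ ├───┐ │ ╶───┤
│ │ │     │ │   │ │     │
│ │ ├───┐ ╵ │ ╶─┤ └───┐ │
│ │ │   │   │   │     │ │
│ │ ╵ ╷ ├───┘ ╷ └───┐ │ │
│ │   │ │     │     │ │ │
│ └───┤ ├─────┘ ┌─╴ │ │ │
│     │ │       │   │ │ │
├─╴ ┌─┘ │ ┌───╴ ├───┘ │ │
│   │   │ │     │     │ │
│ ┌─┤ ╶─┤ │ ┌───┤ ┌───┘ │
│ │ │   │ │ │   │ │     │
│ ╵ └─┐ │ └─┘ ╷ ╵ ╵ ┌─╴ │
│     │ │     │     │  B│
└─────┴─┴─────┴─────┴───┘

Checking cell at (0, 5):
Number of passages: 2
Cell type: corner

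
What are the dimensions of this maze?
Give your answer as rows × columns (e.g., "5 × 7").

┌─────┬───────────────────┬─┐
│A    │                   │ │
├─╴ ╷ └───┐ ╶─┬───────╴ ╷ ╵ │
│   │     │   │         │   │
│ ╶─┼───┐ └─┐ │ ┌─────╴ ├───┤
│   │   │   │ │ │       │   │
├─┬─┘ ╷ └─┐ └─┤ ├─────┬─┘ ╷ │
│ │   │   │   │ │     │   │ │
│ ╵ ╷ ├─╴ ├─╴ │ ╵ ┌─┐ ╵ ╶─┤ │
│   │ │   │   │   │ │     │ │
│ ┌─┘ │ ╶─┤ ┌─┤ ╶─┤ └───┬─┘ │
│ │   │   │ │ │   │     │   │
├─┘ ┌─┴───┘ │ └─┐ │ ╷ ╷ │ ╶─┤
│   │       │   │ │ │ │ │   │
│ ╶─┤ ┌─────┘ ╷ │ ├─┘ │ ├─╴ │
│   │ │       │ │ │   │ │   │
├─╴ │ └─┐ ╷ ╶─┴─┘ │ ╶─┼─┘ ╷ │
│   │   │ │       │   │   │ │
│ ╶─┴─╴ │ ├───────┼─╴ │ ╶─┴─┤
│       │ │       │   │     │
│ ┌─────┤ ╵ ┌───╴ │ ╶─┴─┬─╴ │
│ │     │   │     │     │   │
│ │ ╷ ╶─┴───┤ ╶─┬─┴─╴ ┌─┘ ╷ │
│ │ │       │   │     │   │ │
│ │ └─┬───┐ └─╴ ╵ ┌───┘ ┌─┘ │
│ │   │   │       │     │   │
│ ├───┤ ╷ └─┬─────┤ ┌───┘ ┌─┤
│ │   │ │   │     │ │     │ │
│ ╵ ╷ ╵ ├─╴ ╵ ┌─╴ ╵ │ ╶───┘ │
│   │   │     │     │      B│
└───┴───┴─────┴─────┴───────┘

Counting the maze dimensions:
Rows (vertical): 15
Columns (horizontal): 14
Dimensions: 15 × 14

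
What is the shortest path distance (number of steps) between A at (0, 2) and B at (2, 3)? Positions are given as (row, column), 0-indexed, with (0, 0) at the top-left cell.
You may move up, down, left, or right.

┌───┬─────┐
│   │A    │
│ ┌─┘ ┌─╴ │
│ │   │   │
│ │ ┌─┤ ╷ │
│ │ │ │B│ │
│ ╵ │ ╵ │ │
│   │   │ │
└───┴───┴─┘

Finding path from (0, 2) to (2, 3):
Path: (0,2) → (0,3) → (0,4) → (1,4) → (1,3) → (2,3)
Distance: 5 steps

Solution:

┌───┬─────┐
│   │A → ↓│
│ ┌─┘ ┌─╴ │
│ │   │↓ ↲│
│ │ ┌─┤ ╷ │
│ │ │ │B│ │
│ ╵ │ ╵ │ │
│   │   │ │
└───┴───┴─┘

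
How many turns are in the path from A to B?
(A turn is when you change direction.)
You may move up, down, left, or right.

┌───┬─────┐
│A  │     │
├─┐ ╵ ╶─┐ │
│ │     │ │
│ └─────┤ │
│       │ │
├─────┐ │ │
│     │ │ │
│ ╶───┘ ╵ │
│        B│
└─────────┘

Directions: right, down, right, up, right, right, down, down, down, down
Number of turns: 5

Solution:

┌───┬─────┐
│A ↓│↱ → ↓│
├─┐ ╵ ╶─┐ │
│ │↳ ↑  │↓│
│ └─────┤ │
│       │↓│
├─────┐ │ │
│     │ │↓│
│ ╶───┘ ╵ │
│        B│
└─────────┘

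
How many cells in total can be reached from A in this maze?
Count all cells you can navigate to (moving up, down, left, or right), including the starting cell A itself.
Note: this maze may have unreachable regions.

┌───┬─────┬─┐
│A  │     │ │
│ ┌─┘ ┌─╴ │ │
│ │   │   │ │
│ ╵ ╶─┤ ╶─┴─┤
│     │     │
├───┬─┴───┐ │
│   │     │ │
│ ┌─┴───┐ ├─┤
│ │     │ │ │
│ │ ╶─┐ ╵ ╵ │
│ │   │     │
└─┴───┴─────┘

Using BFS/flood-fill to find all reachable cells from A:
Maze size: 6 × 6 = 36 total cells
19 cell(s) are walled off and cannot be reached from A.
Reachable cells: 17

Reachable region (· marks reachable cells):

┌───┬─────┬─┐
│A ·│· · ·│ │
│ ┌─┘ ┌─╴ │ │
│·│· ·│· ·│ │
│ ╵ ╶─┤ ╶─┴─┤
│· · ·│· · ·│
├───┬─┴───┐ │
│   │     │·│
│ ┌─┴───┐ ├─┤
│ │     │ │ │
│ │ ╶─┐ ╵ ╵ │
│ │   │     │
└─┴───┴─────┘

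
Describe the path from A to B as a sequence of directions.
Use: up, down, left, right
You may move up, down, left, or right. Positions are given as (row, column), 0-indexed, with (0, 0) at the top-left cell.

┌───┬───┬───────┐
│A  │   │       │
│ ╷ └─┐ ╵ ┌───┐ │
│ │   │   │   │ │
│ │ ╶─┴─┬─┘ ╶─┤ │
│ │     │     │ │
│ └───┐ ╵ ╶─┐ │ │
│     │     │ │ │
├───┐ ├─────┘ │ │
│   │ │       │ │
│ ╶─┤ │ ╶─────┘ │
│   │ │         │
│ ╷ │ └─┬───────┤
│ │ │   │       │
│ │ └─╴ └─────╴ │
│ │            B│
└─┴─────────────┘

Finding the path and converting it to directions:
Path through cells: (0,0) → (1,0) → (2,0) → (3,0) → (3,1) → (3,2) → (4,2) → (5,2) → (6,2) → (6,3) → (7,3) → (7,4) → (7,5) → (7,6) → (7,7)
Directions: down, down, down, right, right, down, down, down, right, down, right, right, right, right

Solution:

┌───┬───┬───────┐
│A  │   │       │
│ ╷ └─┐ ╵ ┌───┐ │
│↓│   │   │   │ │
│ │ ╶─┴─┬─┘ ╶─┤ │
│↓│     │     │ │
│ └───┐ ╵ ╶─┐ │ │
│↳ → ↓│     │ │ │
├───┐ ├─────┘ │ │
│   │↓│       │ │
│ ╶─┤ │ ╶─────┘ │
│   │↓│         │
│ ╷ │ └─┬───────┤
│ │ │↳ ↓│       │
│ │ └─╴ └─────╴ │
│ │    ↳ → → → B│
└─┴─────────────┘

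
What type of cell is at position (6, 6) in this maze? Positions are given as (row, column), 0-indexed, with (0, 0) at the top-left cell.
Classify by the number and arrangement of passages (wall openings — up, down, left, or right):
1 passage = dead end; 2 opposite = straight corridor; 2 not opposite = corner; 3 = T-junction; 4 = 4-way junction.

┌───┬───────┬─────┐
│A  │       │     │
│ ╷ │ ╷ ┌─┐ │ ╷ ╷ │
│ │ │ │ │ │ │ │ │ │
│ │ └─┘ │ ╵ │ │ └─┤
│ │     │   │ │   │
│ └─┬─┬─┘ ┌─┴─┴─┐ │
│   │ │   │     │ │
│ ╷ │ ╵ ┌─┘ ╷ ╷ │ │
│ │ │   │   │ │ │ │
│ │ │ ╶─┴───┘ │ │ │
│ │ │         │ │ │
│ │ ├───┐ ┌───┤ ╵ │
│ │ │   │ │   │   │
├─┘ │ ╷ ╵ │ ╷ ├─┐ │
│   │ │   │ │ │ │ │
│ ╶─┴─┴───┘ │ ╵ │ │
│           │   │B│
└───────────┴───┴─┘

Checking cell at (6, 6):
Number of passages: 2
Cell type: corner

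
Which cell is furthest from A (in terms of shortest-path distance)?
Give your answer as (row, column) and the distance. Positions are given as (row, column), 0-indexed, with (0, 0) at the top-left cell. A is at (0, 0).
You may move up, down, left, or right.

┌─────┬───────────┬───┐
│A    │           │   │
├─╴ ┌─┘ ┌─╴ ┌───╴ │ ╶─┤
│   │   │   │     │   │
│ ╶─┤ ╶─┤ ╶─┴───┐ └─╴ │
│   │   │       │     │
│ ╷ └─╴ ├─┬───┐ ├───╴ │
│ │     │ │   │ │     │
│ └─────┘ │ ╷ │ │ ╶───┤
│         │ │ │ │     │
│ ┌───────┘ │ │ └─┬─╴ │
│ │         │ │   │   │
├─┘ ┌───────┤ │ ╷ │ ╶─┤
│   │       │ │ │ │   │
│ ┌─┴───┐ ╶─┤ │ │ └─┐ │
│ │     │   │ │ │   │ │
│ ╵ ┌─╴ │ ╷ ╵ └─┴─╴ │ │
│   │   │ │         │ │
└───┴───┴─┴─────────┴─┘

Computing BFS distances from A to all cells:
Furthest cell: (8, 2)
Distance: 54 steps

Path from A to the furthest cell:

┌─────┬───────────┬───┐
│A ↓  │↱ → ↓      │   │
├─╴ ┌─┘ ┌─╴ ┌───╴ │ ╶─┤
│↓ ↲│↱ ↑│↓ ↲│     │   │
│ ╶─┤ ╶─┤ ╶─┴───┐ └─╴ │
│↳ ↓│↑ ↰│↳ → → ↓│     │
│ ╷ └─╴ ├─┬───┐ ├───╴ │
│ │↳ → ↑│ │↓ ↰│↓│     │
│ └─────┘ │ ╷ │ │ ╶───┤
│         │↓│↑│↓│     │
│ ┌───────┘ │ │ └─┬─╴ │
│ │↓ ← ← ← ↲│↑│↳ ↓│   │
├─┘ ┌───────┤ │ ╷ │ ╶─┤
│↓ ↲│       │↑│ │↓│   │
│ ┌─┴───┐ ╶─┤ │ │ └─┐ │
│↓│↱ → ↓│   │↑│ │↳ ↓│ │
│ ╵ ┌─╴ │ ╷ ╵ └─┴─╴ │ │
│↳ ↑│B ↲│ │  ↑ ← ← ↲│ │
└───┴───┴─┴─────────┴─┘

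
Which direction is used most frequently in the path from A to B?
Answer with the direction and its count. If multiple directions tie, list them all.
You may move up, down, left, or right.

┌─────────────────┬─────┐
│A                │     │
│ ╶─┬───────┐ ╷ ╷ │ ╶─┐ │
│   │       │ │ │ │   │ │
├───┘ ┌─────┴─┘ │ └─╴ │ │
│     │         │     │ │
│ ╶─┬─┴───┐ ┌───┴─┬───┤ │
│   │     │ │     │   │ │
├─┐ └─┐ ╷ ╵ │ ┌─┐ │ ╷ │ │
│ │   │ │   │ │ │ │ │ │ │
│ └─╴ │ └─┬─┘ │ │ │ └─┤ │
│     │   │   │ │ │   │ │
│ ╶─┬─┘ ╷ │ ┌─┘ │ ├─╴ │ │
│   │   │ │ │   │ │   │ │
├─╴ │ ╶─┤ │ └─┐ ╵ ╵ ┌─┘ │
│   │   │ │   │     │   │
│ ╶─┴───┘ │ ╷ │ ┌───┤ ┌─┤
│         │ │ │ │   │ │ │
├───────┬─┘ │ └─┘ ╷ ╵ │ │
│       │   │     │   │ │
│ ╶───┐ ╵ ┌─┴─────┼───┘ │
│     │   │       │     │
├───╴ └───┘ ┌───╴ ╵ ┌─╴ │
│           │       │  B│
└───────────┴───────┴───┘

Directions: right, right, right, right, right, right, right, right, down, down, right, right, up, left, up, right, right, down, down, down, down, down, down, down, left, down, down, left, up, left, down, left, left, up, up, left, down, down, left, down, left, up, left, left, left, down, right, right, down, right, right, right, up, right, right, right, down, right, up, right, right, down
Counts: {'right': 23, 'down': 19, 'up': 8, 'left': 12}
Most common: right (23 times)

Solution:

┌─────────────────┬─────┐
│A → → → → → → → ↓│↱ → ↓│
│ ╶─┬───────┐ ╷ ╷ │ ╶─┐ │
│   │       │ │ │↓│↑ ↰│↓│
├───┘ ┌─────┴─┘ │ └─╴ │ │
│     │         │↳ → ↑│↓│
│ ╶─┬─┴───┐ ┌───┴─┬───┤ │
│   │     │ │     │   │↓│
├─┐ └─┐ ╷ ╵ │ ┌─┐ │ ╷ │ │
│ │   │ │   │ │ │ │ │ │↓│
│ └─╴ │ └─┬─┘ │ │ │ └─┤ │
│     │   │   │ │ │   │↓│
│ ╶─┬─┘ ╷ │ ┌─┘ │ ├─╴ │ │
│   │   │ │ │   │ │   │↓│
├─╴ │ ╶─┤ │ └─┐ ╵ ╵ ┌─┘ │
│   │   │ │↓ ↰│     │↓ ↲│
│ ╶─┴───┘ │ ╷ │ ┌───┤ ┌─┤
│         │↓│↑│ │↓ ↰│↓│ │
├───────┬─┘ │ └─┘ ╷ ╵ │ │
│↓ ← ← ↰│↓ ↲│↑ ← ↲│↑ ↲│ │
│ ╶───┐ ╵ ┌─┴─────┼───┘ │
│↳ → ↓│↑ ↲│↱ → → ↓│↱ → ↓│
├───╴ └───┘ ┌───╴ ╵ ┌─╴ │
│    ↳ → → ↑│    ↳ ↑│  B│
└───────────┴───────┴───┘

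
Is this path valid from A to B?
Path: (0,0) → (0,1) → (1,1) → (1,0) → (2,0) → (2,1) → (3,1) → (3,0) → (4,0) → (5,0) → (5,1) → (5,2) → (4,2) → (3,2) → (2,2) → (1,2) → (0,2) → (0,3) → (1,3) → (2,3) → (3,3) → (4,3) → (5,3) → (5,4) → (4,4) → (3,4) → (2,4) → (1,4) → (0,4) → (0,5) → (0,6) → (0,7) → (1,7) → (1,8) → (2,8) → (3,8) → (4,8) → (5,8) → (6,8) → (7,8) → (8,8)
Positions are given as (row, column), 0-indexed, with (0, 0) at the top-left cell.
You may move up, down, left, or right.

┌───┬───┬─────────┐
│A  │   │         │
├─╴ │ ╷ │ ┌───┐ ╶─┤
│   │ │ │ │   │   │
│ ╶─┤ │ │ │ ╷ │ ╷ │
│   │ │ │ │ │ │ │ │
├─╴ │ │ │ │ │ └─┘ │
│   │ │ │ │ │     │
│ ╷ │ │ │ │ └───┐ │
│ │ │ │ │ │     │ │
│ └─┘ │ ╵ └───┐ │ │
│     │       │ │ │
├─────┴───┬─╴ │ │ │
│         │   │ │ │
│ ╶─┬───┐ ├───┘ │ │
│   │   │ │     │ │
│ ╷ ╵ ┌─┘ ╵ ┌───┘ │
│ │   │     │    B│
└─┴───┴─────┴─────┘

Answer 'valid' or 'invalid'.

Checking path validity:
Result: All consecutive moves are passable.

valid

Correct solution:

┌───┬───┬─────────┐
│A ↓│↱ ↓│↱ → → ↓  │
├─╴ │ ╷ │ ┌───┐ ╶─┤
│↓ ↲│↑│↓│↑│   │↳ ↓│
│ ╶─┤ │ │ │ ╷ │ ╷ │
│↳ ↓│↑│↓│↑│ │ │ │↓│
├─╴ │ │ │ │ │ └─┘ │
│↓ ↲│↑│↓│↑│ │    ↓│
│ ╷ │ │ │ │ └───┐ │
│↓│ │↑│↓│↑│     │↓│
│ └─┘ │ ╵ └───┐ │ │
│↳ → ↑│↳ ↑    │ │↓│
├─────┴───┬─╴ │ │ │
│         │   │ │↓│
│ ╶─┬───┐ ├───┘ │ │
│   │   │ │     │↓│
│ ╷ ╵ ┌─┘ ╵ ┌───┘ │
│ │   │     │    B│
└─┴───┴─────┴─────┘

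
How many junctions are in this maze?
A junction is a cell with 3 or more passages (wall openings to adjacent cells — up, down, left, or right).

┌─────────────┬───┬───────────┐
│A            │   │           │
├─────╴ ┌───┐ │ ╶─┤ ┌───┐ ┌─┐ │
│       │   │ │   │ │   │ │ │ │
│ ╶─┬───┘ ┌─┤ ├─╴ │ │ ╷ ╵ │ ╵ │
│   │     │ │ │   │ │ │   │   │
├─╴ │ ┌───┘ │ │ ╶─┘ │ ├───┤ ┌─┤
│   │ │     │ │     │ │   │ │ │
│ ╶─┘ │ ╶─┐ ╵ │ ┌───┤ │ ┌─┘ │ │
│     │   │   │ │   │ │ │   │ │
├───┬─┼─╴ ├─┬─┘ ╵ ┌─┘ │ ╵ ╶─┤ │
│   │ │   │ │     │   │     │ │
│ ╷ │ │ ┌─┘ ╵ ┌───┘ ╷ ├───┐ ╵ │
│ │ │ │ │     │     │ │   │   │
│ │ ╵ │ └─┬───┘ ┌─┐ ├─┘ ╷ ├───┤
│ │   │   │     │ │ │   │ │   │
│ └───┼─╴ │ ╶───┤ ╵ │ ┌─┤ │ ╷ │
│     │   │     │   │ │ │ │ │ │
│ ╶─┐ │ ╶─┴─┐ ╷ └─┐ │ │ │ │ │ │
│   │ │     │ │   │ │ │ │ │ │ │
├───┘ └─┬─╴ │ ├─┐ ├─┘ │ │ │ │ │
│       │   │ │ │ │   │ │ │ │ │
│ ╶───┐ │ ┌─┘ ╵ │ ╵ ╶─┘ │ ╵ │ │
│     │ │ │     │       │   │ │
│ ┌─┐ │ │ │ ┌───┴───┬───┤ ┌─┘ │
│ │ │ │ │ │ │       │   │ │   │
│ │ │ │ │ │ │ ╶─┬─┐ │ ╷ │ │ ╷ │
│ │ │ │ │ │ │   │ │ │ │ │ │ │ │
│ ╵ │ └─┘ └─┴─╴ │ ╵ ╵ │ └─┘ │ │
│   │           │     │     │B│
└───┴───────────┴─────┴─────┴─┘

Checking each cell for number of passages:

Junctions found (3+ passages):
  (0, 3): 3 passages
  (0, 12): 3 passages
  (2, 13): 3 passages
  (3, 5): 3 passages
  (3, 7): 3 passages
  (5, 7): 3 passages
  (5, 10): 3 passages
  (5, 12): 3 passages
  (6, 5): 3 passages
  (6, 9): 3 passages
  (8, 0): 3 passages
  (8, 6): 3 passages
  (8, 9): 3 passages
  (10, 2): 3 passages
  (11, 0): 3 passages
  (11, 6): 3 passages
  (11, 9): 3 passages
  (11, 12): 3 passages
  (12, 14): 3 passages
  (14, 4): 3 passages
  (14, 9): 3 passages
Total junctions: 21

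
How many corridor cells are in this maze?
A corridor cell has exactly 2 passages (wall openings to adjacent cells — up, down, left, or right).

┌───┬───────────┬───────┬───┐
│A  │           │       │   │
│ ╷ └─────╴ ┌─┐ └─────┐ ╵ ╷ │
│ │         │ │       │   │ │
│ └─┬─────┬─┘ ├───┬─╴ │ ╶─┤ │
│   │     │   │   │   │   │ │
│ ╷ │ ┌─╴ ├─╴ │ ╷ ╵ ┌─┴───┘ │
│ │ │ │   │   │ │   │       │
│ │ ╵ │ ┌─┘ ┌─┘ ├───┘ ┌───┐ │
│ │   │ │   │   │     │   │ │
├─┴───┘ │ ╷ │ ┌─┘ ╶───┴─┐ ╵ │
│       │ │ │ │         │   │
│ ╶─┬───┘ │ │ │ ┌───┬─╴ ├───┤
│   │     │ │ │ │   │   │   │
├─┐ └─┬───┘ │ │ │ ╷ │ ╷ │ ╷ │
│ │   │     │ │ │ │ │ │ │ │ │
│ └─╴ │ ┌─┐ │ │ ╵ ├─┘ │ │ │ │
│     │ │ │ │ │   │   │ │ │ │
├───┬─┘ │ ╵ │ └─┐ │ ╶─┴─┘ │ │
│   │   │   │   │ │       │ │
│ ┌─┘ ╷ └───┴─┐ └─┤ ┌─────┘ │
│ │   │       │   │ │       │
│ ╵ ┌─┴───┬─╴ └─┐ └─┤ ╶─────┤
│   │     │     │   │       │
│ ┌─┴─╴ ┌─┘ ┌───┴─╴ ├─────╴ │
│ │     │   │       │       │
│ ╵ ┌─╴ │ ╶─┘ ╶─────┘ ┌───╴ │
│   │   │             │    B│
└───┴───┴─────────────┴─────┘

Counting cells with exactly 2 passages:
Total corridor cells: 158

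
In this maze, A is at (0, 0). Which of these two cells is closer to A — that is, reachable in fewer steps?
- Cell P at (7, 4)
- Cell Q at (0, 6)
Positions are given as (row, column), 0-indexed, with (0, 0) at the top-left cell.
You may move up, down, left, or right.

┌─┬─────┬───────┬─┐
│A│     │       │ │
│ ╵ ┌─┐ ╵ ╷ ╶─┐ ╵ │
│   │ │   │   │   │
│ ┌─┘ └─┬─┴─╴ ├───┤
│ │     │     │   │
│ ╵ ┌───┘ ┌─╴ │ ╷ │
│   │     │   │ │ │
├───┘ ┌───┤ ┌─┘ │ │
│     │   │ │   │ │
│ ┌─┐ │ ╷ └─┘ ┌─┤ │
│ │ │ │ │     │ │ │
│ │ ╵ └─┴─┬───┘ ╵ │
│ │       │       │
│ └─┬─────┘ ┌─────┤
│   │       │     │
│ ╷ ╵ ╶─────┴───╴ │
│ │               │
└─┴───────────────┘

Shortest path A → P at (7, 4): 29 steps
Shortest path A → Q at (0, 6): 10 steps

Q is closer (10 steps vs 29 steps).

Path to P:

┌─┬─────┬───────┬─┐
│A│↱ → ↓│↱ ↓    │ │
│ ╵ ┌─┐ ╵ ╷ ╶─┐ ╵ │
│↳ ↑│ │↳ ↑│↳ ↓│   │
│ ┌─┘ └─┬─┴─╴ ├───┤
│ │     │↓ ← ↲│   │
│ ╵ ┌───┘ ┌─╴ │ ╷ │
│   │↓ ← ↲│   │ │ │
├───┘ ┌───┤ ┌─┘ │ │
│↓ ← ↲│   │ │   │ │
│ ┌─┐ │ ╷ └─┘ ┌─┤ │
│↓│ │ │ │     │ │ │
│ │ ╵ └─┴─┬───┘ ╵ │
│↓│       │       │
│ └─┬─────┘ ┌─────┤
│↳ ↓│↱ → P  │     │
│ ╷ ╵ ╶─────┴───╴ │
│ │↳ ↑            │
└─┴───────────────┘

Path to Q:

┌─┬─────┬───────┬─┐
│A│↱ → ↓│↱ → Q  │ │
│ ╵ ┌─┐ ╵ ╷ ╶─┐ ╵ │
│↳ ↑│ │↳ ↑│   │   │
│ ┌─┘ └─┬─┴─╴ ├───┤
│ │     │     │   │
│ ╵ ┌───┘ ┌─╴ │ ╷ │
│   │     │   │ │ │
├───┘ ┌───┤ ┌─┘ │ │
│     │   │ │   │ │
│ ┌─┐ │ ╷ └─┘ ┌─┤ │
│ │ │ │ │     │ │ │
│ │ ╵ └─┴─┬───┘ ╵ │
│ │       │       │
│ └─┬─────┘ ┌─────┤
│   │       │     │
│ ╷ ╵ ╶─────┴───╴ │
│ │               │
└─┴───────────────┘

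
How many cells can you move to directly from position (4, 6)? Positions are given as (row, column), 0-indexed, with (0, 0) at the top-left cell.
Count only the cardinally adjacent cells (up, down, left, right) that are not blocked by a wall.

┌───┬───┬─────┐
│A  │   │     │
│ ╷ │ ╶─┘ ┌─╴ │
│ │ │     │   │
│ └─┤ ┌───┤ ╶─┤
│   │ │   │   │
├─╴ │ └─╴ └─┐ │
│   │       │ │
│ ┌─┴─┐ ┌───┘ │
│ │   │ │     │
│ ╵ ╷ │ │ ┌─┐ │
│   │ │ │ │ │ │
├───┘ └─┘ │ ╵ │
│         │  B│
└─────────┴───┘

Checking passable neighbors of (4, 6):
Neighbors: (3, 6), (5, 6), (4, 5)
Count: 3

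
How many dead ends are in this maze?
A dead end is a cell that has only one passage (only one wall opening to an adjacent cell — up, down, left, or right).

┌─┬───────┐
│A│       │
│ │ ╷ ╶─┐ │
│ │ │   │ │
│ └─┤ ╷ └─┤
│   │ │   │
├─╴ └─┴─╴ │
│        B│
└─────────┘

Checking each cell for number of passages:

Dead ends found at positions:
  (0, 0)
  (1, 1)
  (1, 4)
  (2, 2)
  (3, 0)
Total dead ends: 5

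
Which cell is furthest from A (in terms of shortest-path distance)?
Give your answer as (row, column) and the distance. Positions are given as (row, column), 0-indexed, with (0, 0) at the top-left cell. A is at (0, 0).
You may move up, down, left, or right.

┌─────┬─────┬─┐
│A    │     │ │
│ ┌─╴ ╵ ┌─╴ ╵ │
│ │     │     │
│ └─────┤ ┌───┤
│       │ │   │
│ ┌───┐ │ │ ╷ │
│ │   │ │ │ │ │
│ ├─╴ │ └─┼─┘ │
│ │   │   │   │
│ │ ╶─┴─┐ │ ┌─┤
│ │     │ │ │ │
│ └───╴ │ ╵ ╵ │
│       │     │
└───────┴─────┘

Computing BFS distances from A to all cells:
Furthest cell: (3, 5)
Distance: 18 steps

Path from A to the furthest cell:

┌─────┬─────┬─┐
│A    │     │ │
│ ┌─╴ ╵ ┌─╴ ╵ │
│↓│     │     │
│ └─────┤ ┌───┤
│↳ → → ↓│ │↓ ↰│
│ ┌───┐ │ │ ╷ │
│ │   │↓│ │B│↑│
│ ├─╴ │ └─┼─┘ │
│ │   │↳ ↓│↱ ↑│
│ │ ╶─┴─┐ │ ┌─┤
│ │     │↓│↑│ │
│ └───╴ │ ╵ ╵ │
│       │↳ ↑  │
└───────┴─────┘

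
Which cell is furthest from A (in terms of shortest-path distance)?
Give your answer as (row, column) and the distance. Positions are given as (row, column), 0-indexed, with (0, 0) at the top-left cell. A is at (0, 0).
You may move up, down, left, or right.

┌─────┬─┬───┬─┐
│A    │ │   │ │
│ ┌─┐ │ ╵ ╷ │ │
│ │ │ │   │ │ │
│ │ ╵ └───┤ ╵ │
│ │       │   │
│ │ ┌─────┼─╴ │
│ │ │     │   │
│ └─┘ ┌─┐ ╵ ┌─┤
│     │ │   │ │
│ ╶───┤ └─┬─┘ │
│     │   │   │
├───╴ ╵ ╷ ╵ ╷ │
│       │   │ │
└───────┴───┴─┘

Computing BFS distances from A to all cells:
Furthest cell: (0, 3)
Distance: 21 steps

Path from A to the furthest cell:

┌─────┬─┬───┬─┐
│A    │B│↓ ↰│ │
│ ┌─┐ │ ╵ ╷ │ │
│↓│ │ │↑ ↲│↑│ │
│ │ ╵ └───┤ ╵ │
│↓│       │↑ ↰│
│ │ ┌─────┼─╴ │
│↓│ │↱ → ↓│↱ ↑│
│ └─┘ ┌─┐ ╵ ┌─┤
│↳ → ↑│ │↳ ↑│ │
│ ╶───┤ └─┬─┘ │
│     │   │   │
├───╴ ╵ ╷ ╵ ╷ │
│       │   │ │
└───────┴───┴─┘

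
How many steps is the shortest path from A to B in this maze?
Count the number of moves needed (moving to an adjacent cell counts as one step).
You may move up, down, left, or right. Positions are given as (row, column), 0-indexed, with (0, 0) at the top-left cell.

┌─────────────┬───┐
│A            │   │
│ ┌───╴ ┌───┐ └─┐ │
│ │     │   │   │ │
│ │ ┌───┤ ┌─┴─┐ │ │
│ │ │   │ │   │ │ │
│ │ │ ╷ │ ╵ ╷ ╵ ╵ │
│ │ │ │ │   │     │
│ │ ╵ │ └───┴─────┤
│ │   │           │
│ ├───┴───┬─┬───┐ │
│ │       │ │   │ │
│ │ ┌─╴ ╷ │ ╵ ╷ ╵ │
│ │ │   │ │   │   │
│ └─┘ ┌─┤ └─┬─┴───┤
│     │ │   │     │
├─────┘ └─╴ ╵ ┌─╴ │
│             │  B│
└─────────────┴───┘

Using BFS to find shortest path:
Start: (0, 0), End: (8, 8)
Path found:
(0,0) → (1,0) → (2,0) → (3,0) → (4,0) → (5,0) → (6,0) → (7,0) → (7,1) → (7,2) → (6,2) → (6,3) → (5,3) → (5,4) → (6,4) → (7,4) → (7,5) → (8,5) → (8,6) → (7,6) → (7,7) → (7,8) → (8,8)
Number of steps: 22

Solution:

┌─────────────┬───┐
│A            │   │
│ ┌───╴ ┌───┐ └─┐ │
│↓│     │   │   │ │
│ │ ┌───┤ ┌─┴─┐ │ │
│↓│ │   │ │   │ │ │
│ │ │ ╷ │ ╵ ╷ ╵ ╵ │
│↓│ │ │ │   │     │
│ │ ╵ │ └───┴─────┤
│↓│   │           │
│ ├───┴───┬─┬───┐ │
│↓│    ↱ ↓│ │   │ │
│ │ ┌─╴ ╷ │ ╵ ╷ ╵ │
│↓│ │↱ ↑│↓│   │   │
│ └─┘ ┌─┤ └─┬─┴───┤
│↳ → ↑│ │↳ ↓│↱ → ↓│
├─────┘ └─╴ ╵ ┌─╴ │
│          ↳ ↑│  B│
└─────────────┴───┘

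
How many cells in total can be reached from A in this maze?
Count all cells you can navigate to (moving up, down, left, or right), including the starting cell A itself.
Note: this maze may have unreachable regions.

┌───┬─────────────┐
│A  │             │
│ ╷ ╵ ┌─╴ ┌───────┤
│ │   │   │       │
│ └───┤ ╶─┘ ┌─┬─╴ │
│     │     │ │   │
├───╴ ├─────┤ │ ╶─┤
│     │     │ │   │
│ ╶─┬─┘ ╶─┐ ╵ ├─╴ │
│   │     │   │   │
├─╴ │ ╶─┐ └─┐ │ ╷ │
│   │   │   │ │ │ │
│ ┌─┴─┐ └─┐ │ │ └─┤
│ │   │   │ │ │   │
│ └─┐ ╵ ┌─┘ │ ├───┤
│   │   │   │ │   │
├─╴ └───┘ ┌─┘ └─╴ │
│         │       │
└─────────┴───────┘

Using BFS/flood-fill to find all reachable cells from A:
Maze size: 9 × 9 = 81 total cells
All cells are reachable — the maze is fully connected.
Reachable cells: 81

Reachable region (· marks reachable cells):

┌───┬─────────────┐
│A ·│· · · · · · ·│
│ ╷ ╵ ┌─╴ ┌───────┤
│·│· ·│· ·│· · · ·│
│ └───┤ ╶─┘ ┌─┬─╴ │
│· · ·│· · ·│·│· ·│
├───╴ ├─────┤ │ ╶─┤
│· · ·│· · ·│·│· ·│
│ ╶─┬─┘ ╶─┐ ╵ ├─╴ │
│· ·│· · ·│· ·│· ·│
├─╴ │ ╶─┐ └─┐ │ ╷ │
│· ·│· ·│· ·│·│·│·│
│ ┌─┴─┐ └─┐ │ │ └─┤
│·│· ·│· ·│·│·│· ·│
│ └─┐ ╵ ┌─┘ │ ├───┤
│· ·│· ·│· ·│·│· ·│
├─╴ └───┘ ┌─┘ └─╴ │
│· · · · ·│· · · ·│
└─────────┴───────┘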